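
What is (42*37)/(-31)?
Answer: -1554/31 ≈ -50.129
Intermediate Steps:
(42*37)/(-31) = 1554*(-1/31) = -1554/31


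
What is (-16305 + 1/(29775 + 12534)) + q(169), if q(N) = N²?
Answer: 518539105/42309 ≈ 12256.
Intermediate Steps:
(-16305 + 1/(29775 + 12534)) + q(169) = (-16305 + 1/(29775 + 12534)) + 169² = (-16305 + 1/42309) + 28561 = -689848244/42309 + 28561 = 518539105/42309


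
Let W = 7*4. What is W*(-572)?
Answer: -16016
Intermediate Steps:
W = 28
W*(-572) = 28*(-572) = -16016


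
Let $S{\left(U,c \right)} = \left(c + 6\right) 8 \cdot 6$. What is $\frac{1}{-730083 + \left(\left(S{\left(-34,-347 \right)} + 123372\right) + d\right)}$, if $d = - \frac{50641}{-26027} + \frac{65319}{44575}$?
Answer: $- \frac{1160153525}{722863340823287} \approx -1.6049 \cdot 10^{-6}$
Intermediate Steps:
$S{\left(U,c \right)} = 288 + 48 c$ ($S{\left(U,c \right)} = \left(6 + c\right) 8 \cdot 6 = \left(48 + 8 c\right) 6 = 288 + 48 c$)
$d = \frac{3957380188}{1160153525}$ ($d = \left(-50641\right) \left(- \frac{1}{26027}\right) + 65319 \cdot \frac{1}{44575} = \frac{50641}{26027} + \frac{65319}{44575} = \frac{3957380188}{1160153525} \approx 3.4111$)
$\frac{1}{-730083 + \left(\left(S{\left(-34,-347 \right)} + 123372\right) + d\right)} = \frac{1}{-730083 + \left(\left(\left(288 + 48 \left(-347\right)\right) + 123372\right) + \frac{3957380188}{1160153525}\right)} = \frac{1}{-730083 + \left(\left(\left(288 - 16656\right) + 123372\right) + \frac{3957380188}{1160153525}\right)} = \frac{1}{-730083 + \left(\left(-16368 + 123372\right) + \frac{3957380188}{1160153525}\right)} = \frac{1}{-730083 + \left(107004 + \frac{3957380188}{1160153525}\right)} = \frac{1}{-730083 + \frac{124145025169288}{1160153525}} = \frac{1}{- \frac{722863340823287}{1160153525}} = - \frac{1160153525}{722863340823287}$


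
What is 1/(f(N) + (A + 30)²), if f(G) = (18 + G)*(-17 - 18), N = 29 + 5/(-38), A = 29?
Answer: 38/69943 ≈ 0.00054330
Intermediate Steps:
N = 1097/38 (N = 29 + 5*(-1/38) = 29 - 5/38 = 1097/38 ≈ 28.868)
f(G) = -630 - 35*G (f(G) = (18 + G)*(-35) = -630 - 35*G)
1/(f(N) + (A + 30)²) = 1/((-630 - 35*1097/38) + (29 + 30)²) = 1/((-630 - 38395/38) + 59²) = 1/(-62335/38 + 3481) = 1/(69943/38) = 38/69943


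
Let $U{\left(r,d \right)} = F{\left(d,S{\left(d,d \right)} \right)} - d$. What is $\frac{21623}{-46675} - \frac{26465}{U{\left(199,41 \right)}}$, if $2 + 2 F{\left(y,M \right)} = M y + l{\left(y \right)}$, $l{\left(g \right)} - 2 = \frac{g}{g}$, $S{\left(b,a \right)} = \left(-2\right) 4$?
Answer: $\frac{2461663943}{19090075} \approx 128.95$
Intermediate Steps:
$S{\left(b,a \right)} = -8$
$l{\left(g \right)} = 3$ ($l{\left(g \right)} = 2 + \frac{g}{g} = 2 + 1 = 3$)
$F{\left(y,M \right)} = \frac{1}{2} + \frac{M y}{2}$ ($F{\left(y,M \right)} = -1 + \frac{M y + 3}{2} = -1 + \frac{3 + M y}{2} = -1 + \left(\frac{3}{2} + \frac{M y}{2}\right) = \frac{1}{2} + \frac{M y}{2}$)
$U{\left(r,d \right)} = \frac{1}{2} - 5 d$ ($U{\left(r,d \right)} = \left(\frac{1}{2} + \frac{1}{2} \left(-8\right) d\right) - d = \left(\frac{1}{2} - 4 d\right) - d = \frac{1}{2} - 5 d$)
$\frac{21623}{-46675} - \frac{26465}{U{\left(199,41 \right)}} = \frac{21623}{-46675} - \frac{26465}{\frac{1}{2} - 205} = 21623 \left(- \frac{1}{46675}\right) - \frac{26465}{\frac{1}{2} - 205} = - \frac{21623}{46675} - \frac{26465}{- \frac{409}{2}} = - \frac{21623}{46675} - - \frac{52930}{409} = - \frac{21623}{46675} + \frac{52930}{409} = \frac{2461663943}{19090075}$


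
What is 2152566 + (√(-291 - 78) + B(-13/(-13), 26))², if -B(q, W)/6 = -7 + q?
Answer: 2153493 + 216*I*√41 ≈ 2.1535e+6 + 1383.1*I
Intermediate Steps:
B(q, W) = 42 - 6*q (B(q, W) = -6*(-7 + q) = 42 - 6*q)
2152566 + (√(-291 - 78) + B(-13/(-13), 26))² = 2152566 + (√(-291 - 78) + (42 - (-78)/(-13)))² = 2152566 + (√(-369) + (42 - (-78)*(-1)/13))² = 2152566 + (3*I*√41 + (42 - 6*1))² = 2152566 + (3*I*√41 + (42 - 6))² = 2152566 + (3*I*√41 + 36)² = 2152566 + (36 + 3*I*√41)²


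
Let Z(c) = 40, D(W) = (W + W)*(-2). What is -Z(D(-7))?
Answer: -40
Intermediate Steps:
D(W) = -4*W (D(W) = (2*W)*(-2) = -4*W)
-Z(D(-7)) = -1*40 = -40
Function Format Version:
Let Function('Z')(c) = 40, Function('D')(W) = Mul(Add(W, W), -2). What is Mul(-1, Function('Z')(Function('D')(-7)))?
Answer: -40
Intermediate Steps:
Function('D')(W) = Mul(-4, W) (Function('D')(W) = Mul(Mul(2, W), -2) = Mul(-4, W))
Mul(-1, Function('Z')(Function('D')(-7))) = Mul(-1, 40) = -40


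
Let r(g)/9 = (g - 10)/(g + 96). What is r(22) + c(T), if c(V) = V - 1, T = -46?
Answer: -2719/59 ≈ -46.085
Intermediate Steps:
r(g) = 9*(-10 + g)/(96 + g) (r(g) = 9*((g - 10)/(g + 96)) = 9*((-10 + g)/(96 + g)) = 9*(-10 + g)/(96 + g))
c(V) = -1 + V
r(22) + c(T) = 9*(-10 + 22)/(96 + 22) + (-1 - 46) = 9*12/118 - 47 = 9*(1/118)*12 - 47 = 54/59 - 47 = -2719/59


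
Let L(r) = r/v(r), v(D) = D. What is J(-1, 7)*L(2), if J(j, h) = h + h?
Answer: 14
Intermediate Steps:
J(j, h) = 2*h
L(r) = 1 (L(r) = r/r = 1)
J(-1, 7)*L(2) = (2*7)*1 = 14*1 = 14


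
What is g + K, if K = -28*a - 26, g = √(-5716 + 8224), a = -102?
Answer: 2830 + 2*√627 ≈ 2880.1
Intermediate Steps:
g = 2*√627 (g = √2508 = 2*√627 ≈ 50.080)
K = 2830 (K = -28*(-102) - 26 = 2856 - 26 = 2830)
g + K = 2*√627 + 2830 = 2830 + 2*√627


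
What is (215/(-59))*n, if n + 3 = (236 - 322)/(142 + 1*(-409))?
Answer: 153725/15753 ≈ 9.7585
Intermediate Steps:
n = -715/267 (n = -3 + (236 - 322)/(142 + 1*(-409)) = -3 - 86/(142 - 409) = -3 - 86/(-267) = -3 - 86*(-1/267) = -3 + 86/267 = -715/267 ≈ -2.6779)
(215/(-59))*n = (215/(-59))*(-715/267) = (215*(-1/59))*(-715/267) = -215/59*(-715/267) = 153725/15753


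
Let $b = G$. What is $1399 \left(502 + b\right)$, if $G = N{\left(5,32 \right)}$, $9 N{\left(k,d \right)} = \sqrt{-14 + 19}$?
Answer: $702298 + \frac{1399 \sqrt{5}}{9} \approx 7.0265 \cdot 10^{5}$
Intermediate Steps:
$N{\left(k,d \right)} = \frac{\sqrt{5}}{9}$ ($N{\left(k,d \right)} = \frac{\sqrt{-14 + 19}}{9} = \frac{\sqrt{5}}{9}$)
$G = \frac{\sqrt{5}}{9} \approx 0.24845$
$b = \frac{\sqrt{5}}{9} \approx 0.24845$
$1399 \left(502 + b\right) = 1399 \left(502 + \frac{\sqrt{5}}{9}\right) = 702298 + \frac{1399 \sqrt{5}}{9}$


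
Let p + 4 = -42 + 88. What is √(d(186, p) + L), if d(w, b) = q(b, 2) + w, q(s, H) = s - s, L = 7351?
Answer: √7537 ≈ 86.816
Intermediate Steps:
q(s, H) = 0
p = 42 (p = -4 + (-42 + 88) = -4 + 46 = 42)
d(w, b) = w (d(w, b) = 0 + w = w)
√(d(186, p) + L) = √(186 + 7351) = √7537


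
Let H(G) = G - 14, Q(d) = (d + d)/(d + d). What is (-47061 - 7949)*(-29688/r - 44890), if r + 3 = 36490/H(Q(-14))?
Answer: 90183441638660/36529 ≈ 2.4688e+9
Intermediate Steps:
Q(d) = 1 (Q(d) = (2*d)/((2*d)) = (2*d)*(1/(2*d)) = 1)
H(G) = -14 + G
r = -36529/13 (r = -3 + 36490/(-14 + 1) = -3 + 36490/(-13) = -3 + 36490*(-1/13) = -3 - 36490/13 = -36529/13 ≈ -2809.9)
(-47061 - 7949)*(-29688/r - 44890) = (-47061 - 7949)*(-29688/(-36529/13) - 44890) = -55010*(-29688*(-13/36529) - 44890) = -55010*(385944/36529 - 44890) = -55010*(-1639400866/36529) = 90183441638660/36529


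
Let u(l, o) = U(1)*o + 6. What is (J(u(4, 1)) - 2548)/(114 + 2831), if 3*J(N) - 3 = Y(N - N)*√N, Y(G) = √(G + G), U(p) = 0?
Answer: -2547/2945 ≈ -0.86486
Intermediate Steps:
Y(G) = √2*√G (Y(G) = √(2*G) = √2*√G)
u(l, o) = 6 (u(l, o) = 0*o + 6 = 0 + 6 = 6)
J(N) = 1 (J(N) = 1 + ((√2*√(N - N))*√N)/3 = 1 + ((√2*√0)*√N)/3 = 1 + ((√2*0)*√N)/3 = 1 + (0*√N)/3 = 1 + (⅓)*0 = 1 + 0 = 1)
(J(u(4, 1)) - 2548)/(114 + 2831) = (1 - 2548)/(114 + 2831) = -2547/2945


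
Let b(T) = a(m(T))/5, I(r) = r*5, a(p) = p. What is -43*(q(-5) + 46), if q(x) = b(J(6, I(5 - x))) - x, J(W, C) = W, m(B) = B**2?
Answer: -12513/5 ≈ -2502.6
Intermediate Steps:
I(r) = 5*r
b(T) = T**2/5
q(x) = 36/5 - x (q(x) = (1/5)*6**2 - x = (1/5)*36 - x = 36/5 - x)
-43*(q(-5) + 46) = -43*((36/5 - 1*(-5)) + 46) = -43*((36/5 + 5) + 46) = -43*(61/5 + 46) = -43*291/5 = -1*12513/5 = -12513/5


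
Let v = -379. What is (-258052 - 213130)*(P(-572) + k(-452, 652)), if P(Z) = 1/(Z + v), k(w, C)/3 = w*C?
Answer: 396165355496366/951 ≈ 4.1658e+11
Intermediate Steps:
k(w, C) = 3*C*w (k(w, C) = 3*(w*C) = 3*(C*w) = 3*C*w)
P(Z) = 1/(-379 + Z) (P(Z) = 1/(Z - 379) = 1/(-379 + Z))
(-258052 - 213130)*(P(-572) + k(-452, 652)) = (-258052 - 213130)*(1/(-379 - 572) + 3*652*(-452)) = -471182*(1/(-951) - 884112) = -471182*(-1/951 - 884112) = -471182*(-840790513/951) = 396165355496366/951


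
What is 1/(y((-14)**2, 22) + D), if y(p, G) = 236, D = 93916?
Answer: 1/94152 ≈ 1.0621e-5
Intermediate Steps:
1/(y((-14)**2, 22) + D) = 1/(236 + 93916) = 1/94152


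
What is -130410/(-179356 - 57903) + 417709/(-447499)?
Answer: -40746875041/106173165241 ≈ -0.38378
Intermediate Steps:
-130410/(-179356 - 57903) + 417709/(-447499) = -130410/(-237259) + 417709*(-1/447499) = -130410*(-1/237259) - 417709/447499 = 130410/237259 - 417709/447499 = -40746875041/106173165241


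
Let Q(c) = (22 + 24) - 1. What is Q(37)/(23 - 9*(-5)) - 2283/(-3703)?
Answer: 321879/251804 ≈ 1.2783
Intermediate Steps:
Q(c) = 45 (Q(c) = 46 - 1 = 45)
Q(37)/(23 - 9*(-5)) - 2283/(-3703) = 45/(23 - 9*(-5)) - 2283/(-3703) = 45/(23 + 45) - 2283*(-1/3703) = 45/68 + 2283/3703 = 321879/251804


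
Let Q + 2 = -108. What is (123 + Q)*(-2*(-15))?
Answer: 390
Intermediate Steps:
Q = -110 (Q = -2 - 108 = -110)
(123 + Q)*(-2*(-15)) = (123 - 110)*(-2*(-15)) = 13*30 = 390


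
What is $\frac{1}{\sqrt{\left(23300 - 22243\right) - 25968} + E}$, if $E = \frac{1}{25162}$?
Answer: $\frac{25162}{15771807864285} - \frac{633126244 i \sqrt{24911}}{15771807864285} \approx 1.5954 \cdot 10^{-9} - 0.0063358 i$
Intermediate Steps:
$E = \frac{1}{25162} \approx 3.9742 \cdot 10^{-5}$
$\frac{1}{\sqrt{\left(23300 - 22243\right) - 25968} + E} = \frac{1}{\sqrt{\left(23300 - 22243\right) - 25968} + \frac{1}{25162}} = \frac{1}{\sqrt{1057 - 25968} + \frac{1}{25162}} = \frac{1}{\sqrt{-24911} + \frac{1}{25162}} = \frac{1}{i \sqrt{24911} + \frac{1}{25162}} = \frac{1}{\frac{1}{25162} + i \sqrt{24911}}$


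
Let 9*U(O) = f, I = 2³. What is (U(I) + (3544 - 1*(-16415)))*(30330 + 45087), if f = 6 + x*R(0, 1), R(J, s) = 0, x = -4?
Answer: 1505298181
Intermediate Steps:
I = 8
f = 6 (f = 6 - 4*0 = 6 + 0 = 6)
U(O) = ⅔ (U(O) = (⅑)*6 = ⅔)
(U(I) + (3544 - 1*(-16415)))*(30330 + 45087) = (⅔ + (3544 - 1*(-16415)))*(30330 + 45087) = (⅔ + (3544 + 16415))*75417 = (⅔ + 19959)*75417 = (59879/3)*75417 = 1505298181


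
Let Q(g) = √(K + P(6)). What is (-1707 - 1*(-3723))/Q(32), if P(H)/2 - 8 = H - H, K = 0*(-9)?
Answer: 504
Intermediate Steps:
K = 0
P(H) = 16 (P(H) = 16 + 2*(H - H) = 16 + 2*0 = 16 + 0 = 16)
Q(g) = 4 (Q(g) = √(0 + 16) = √16 = 4)
(-1707 - 1*(-3723))/Q(32) = (-1707 - 1*(-3723))/4 = (-1707 + 3723)*(¼) = 2016*(¼) = 504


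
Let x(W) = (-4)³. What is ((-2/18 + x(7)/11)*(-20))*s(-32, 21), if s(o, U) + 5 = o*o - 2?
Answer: 1326620/11 ≈ 1.2060e+5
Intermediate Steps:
x(W) = -64
s(o, U) = -7 + o² (s(o, U) = -5 + (o*o - 2) = -5 + (o² - 2) = -5 + (-2 + o²) = -7 + o²)
((-2/18 + x(7)/11)*(-20))*s(-32, 21) = ((-2/18 - 64/11)*(-20))*(-7 + (-32)²) = ((-2*1/18 - 64*1/11)*(-20))*(-7 + 1024) = ((-⅑ - 64/11)*(-20))*1017 = -587/99*(-20)*1017 = (11740/99)*1017 = 1326620/11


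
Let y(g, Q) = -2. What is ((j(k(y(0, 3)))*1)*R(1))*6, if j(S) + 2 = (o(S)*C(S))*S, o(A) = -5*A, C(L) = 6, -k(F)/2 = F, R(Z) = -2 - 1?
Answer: 8676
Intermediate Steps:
R(Z) = -3
k(F) = -2*F
j(S) = -2 - 30*S² (j(S) = -2 + (-5*S*6)*S = -2 + (-30*S)*S = -2 - 30*S²)
((j(k(y(0, 3)))*1)*R(1))*6 = (((-2 - 30*(-2*(-2))²)*1)*(-3))*6 = (((-2 - 30*4²)*1)*(-3))*6 = (((-2 - 30*16)*1)*(-3))*6 = (((-2 - 480)*1)*(-3))*6 = (-482*1*(-3))*6 = -482*(-3)*6 = 1446*6 = 8676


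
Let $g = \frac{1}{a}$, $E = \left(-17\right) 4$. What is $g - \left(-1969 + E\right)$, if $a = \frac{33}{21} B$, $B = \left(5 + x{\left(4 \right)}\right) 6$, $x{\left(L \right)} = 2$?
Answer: $\frac{134443}{66} \approx 2037.0$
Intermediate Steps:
$E = -68$
$B = 42$ ($B = \left(5 + 2\right) 6 = 7 \cdot 6 = 42$)
$a = 66$ ($a = \frac{33}{21} \cdot 42 = 33 \cdot \frac{1}{21} \cdot 42 = \frac{11}{7} \cdot 42 = 66$)
$g = \frac{1}{66} \approx 0.015152$
$g - \left(-1969 + E\right) = \frac{1}{66} - \left(-1969 - 68\right) = \frac{1}{66} - -2037 = \frac{1}{66} + 2037 = \frac{134443}{66}$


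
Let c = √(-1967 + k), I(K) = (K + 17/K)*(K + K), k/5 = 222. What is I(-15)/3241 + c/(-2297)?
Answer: 484/3241 - I*√857/2297 ≈ 0.14934 - 0.012745*I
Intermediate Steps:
k = 1110 (k = 5*222 = 1110)
I(K) = 2*K*(K + 17/K) (I(K) = (K + 17/K)*(2*K) = 2*K*(K + 17/K))
c = I*√857 (c = √(-1967 + 1110) = √(-857) = I*√857 ≈ 29.275*I)
I(-15)/3241 + c/(-2297) = (34 + 2*(-15)²)/3241 + (I*√857)/(-2297) = (34 + 2*225)*(1/3241) + (I*√857)*(-1/2297) = (34 + 450)*(1/3241) - I*√857/2297 = 484*(1/3241) - I*√857/2297 = 484/3241 - I*√857/2297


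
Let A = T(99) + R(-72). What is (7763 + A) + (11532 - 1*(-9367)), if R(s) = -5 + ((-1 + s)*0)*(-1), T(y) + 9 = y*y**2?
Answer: 998947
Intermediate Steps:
T(y) = -9 + y**3 (T(y) = -9 + y*y**2 = -9 + y**3)
R(s) = -5 (R(s) = -5 + 0*(-1) = -5 + 0 = -5)
A = 970285 (A = (-9 + 99**3) - 5 = (-9 + 970299) - 5 = 970290 - 5 = 970285)
(7763 + A) + (11532 - 1*(-9367)) = (7763 + 970285) + (11532 - 1*(-9367)) = 978048 + (11532 + 9367) = 978048 + 20899 = 998947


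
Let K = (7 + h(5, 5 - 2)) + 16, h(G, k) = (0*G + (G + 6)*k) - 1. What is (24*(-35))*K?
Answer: -46200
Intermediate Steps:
h(G, k) = -1 + k*(6 + G) (h(G, k) = (0 + (6 + G)*k) - 1 = (0 + k*(6 + G)) - 1 = k*(6 + G) - 1 = -1 + k*(6 + G))
K = 55 (K = (7 + (-1 + 6*(5 - 2) + 5*(5 - 2))) + 16 = (7 + (-1 + 6*3 + 5*3)) + 16 = (7 + (-1 + 18 + 15)) + 16 = (7 + 32) + 16 = 39 + 16 = 55)
(24*(-35))*K = (24*(-35))*55 = -840*55 = -46200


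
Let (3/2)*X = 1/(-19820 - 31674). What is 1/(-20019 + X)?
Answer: -77241/1546287580 ≈ -4.9953e-5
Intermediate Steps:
X = -1/77241 (X = 2/(3*(-19820 - 31674)) = (⅔)/(-51494) = (⅔)*(-1/51494) = -1/77241 ≈ -1.2946e-5)
1/(-20019 + X) = 1/(-20019 - 1/77241) = 1/(-1546287580/77241) = -77241/1546287580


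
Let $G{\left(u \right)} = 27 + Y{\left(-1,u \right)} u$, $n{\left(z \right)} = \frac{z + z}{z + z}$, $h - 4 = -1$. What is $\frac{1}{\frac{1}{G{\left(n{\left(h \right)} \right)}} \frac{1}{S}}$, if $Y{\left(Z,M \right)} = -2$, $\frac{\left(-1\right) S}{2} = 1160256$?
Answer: $-58012800$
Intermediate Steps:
$S = -2320512$ ($S = \left(-2\right) 1160256 = -2320512$)
$h = 3$ ($h = 4 - 1 = 3$)
$n{\left(z \right)} = 1$ ($n{\left(z \right)} = \frac{2 z}{2 z} = 2 z \frac{1}{2 z} = 1$)
$G{\left(u \right)} = 27 - 2 u$
$\frac{1}{\frac{1}{G{\left(n{\left(h \right)} \right)}} \frac{1}{S}} = \frac{1}{\frac{1}{27 - 2} \frac{1}{-2320512}} = \frac{1}{\frac{1}{27 - 2} \left(- \frac{1}{2320512}\right)} = \frac{1}{\frac{1}{25} \left(- \frac{1}{2320512}\right)} = \frac{1}{- \frac{1}{58012800}} = -58012800$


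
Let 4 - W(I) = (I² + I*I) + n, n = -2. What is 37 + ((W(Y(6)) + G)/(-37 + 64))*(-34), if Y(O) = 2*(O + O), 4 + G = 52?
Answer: 4259/3 ≈ 1419.7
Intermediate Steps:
G = 48 (G = -4 + 52 = 48)
Y(O) = 4*O (Y(O) = 2*(2*O) = 4*O)
W(I) = 6 - 2*I² (W(I) = 4 - ((I² + I*I) - 2) = 4 - ((I² + I²) - 2) = 4 - (2*I² - 2) = 4 - (-2 + 2*I²) = 4 + (2 - 2*I²) = 6 - 2*I²)
37 + ((W(Y(6)) + G)/(-37 + 64))*(-34) = 37 + (((6 - 2*(4*6)²) + 48)/(-37 + 64))*(-34) = 37 + (((6 - 2*24²) + 48)/27)*(-34) = 37 + (((6 - 2*576) + 48)*(1/27))*(-34) = 37 + (((6 - 1152) + 48)*(1/27))*(-34) = 37 + ((-1146 + 48)*(1/27))*(-34) = 37 - 1098*1/27*(-34) = 37 - 122/3*(-34) = 37 + 4148/3 = 4259/3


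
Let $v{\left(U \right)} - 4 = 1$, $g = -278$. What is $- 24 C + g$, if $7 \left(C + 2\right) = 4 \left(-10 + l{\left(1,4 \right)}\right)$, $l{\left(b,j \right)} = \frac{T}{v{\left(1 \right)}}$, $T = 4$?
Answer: $- \frac{3634}{35} \approx -103.83$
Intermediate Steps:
$v{\left(U \right)} = 5$ ($v{\left(U \right)} = 4 + 1 = 5$)
$l{\left(b,j \right)} = \frac{4}{5}$
$C = - \frac{254}{35}$ ($C = -2 + \frac{4 \left(-10 + \frac{4}{5}\right)}{7} = -2 + \frac{4 \left(- \frac{46}{5}\right)}{7} = -2 + \frac{1}{7} \left(- \frac{184}{5}\right) = -2 - \frac{184}{35} = - \frac{254}{35} \approx -7.2571$)
$- 24 C + g = \left(-24\right) \left(- \frac{254}{35}\right) - 278 = \frac{6096}{35} - 278 = - \frac{3634}{35}$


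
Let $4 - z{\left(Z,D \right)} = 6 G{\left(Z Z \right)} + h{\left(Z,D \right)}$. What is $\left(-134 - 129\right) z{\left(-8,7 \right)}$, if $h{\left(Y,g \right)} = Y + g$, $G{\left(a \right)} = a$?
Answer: $99677$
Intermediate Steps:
$z{\left(Z,D \right)} = 4 - D - Z - 6 Z^{2}$ ($z{\left(Z,D \right)} = 4 - \left(6 Z Z + \left(Z + D\right)\right) = 4 - \left(6 Z^{2} + \left(D + Z\right)\right) = 4 - \left(D + Z + 6 Z^{2}\right) = 4 - D - Z - 6 Z^{2}$)
$\left(-134 - 129\right) z{\left(-8,7 \right)} = \left(-134 - 129\right) \left(4 - 7 - -8 - 6 \left(-8\right)^{2}\right) = - 263 \left(4 - 7 + 8 - 384\right) = \left(-263\right) \left(-379\right) = 99677$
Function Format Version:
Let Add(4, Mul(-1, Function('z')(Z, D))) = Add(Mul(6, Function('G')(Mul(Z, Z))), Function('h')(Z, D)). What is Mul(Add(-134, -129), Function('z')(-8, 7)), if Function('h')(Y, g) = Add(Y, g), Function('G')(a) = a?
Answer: 99677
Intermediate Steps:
Function('z')(Z, D) = Add(4, Mul(-1, D), Mul(-1, Z), Mul(-6, Pow(Z, 2))) (Function('z')(Z, D) = Add(4, Mul(-1, Add(Mul(6, Mul(Z, Z)), Add(Z, D)))) = Add(4, Mul(-1, Add(Mul(6, Pow(Z, 2)), Add(D, Z)))) = Add(4, Mul(-1, Add(D, Z, Mul(6, Pow(Z, 2))))) = Add(4, Add(Mul(-1, D), Mul(-1, Z), Mul(-6, Pow(Z, 2)))) = Add(4, Mul(-1, D), Mul(-1, Z), Mul(-6, Pow(Z, 2))))
Mul(Add(-134, -129), Function('z')(-8, 7)) = Mul(Add(-134, -129), Add(4, Mul(-1, 7), Mul(-1, -8), Mul(-6, Pow(-8, 2)))) = Mul(-263, Add(4, -7, 8, Mul(-6, 64))) = Mul(-263, Add(4, -7, 8, -384)) = Mul(-263, -379) = 99677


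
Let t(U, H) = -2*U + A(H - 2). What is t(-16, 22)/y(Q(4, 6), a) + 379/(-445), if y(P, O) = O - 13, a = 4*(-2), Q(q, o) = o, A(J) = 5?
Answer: -24424/9345 ≈ -2.6136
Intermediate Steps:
a = -8
t(U, H) = 5 - 2*U (t(U, H) = -2*U + 5 = 5 - 2*U)
y(P, O) = -13 + O
t(-16, 22)/y(Q(4, 6), a) + 379/(-445) = (5 - 2*(-16))/(-13 - 8) + 379/(-445) = (5 + 32)/(-21) + 379*(-1/445) = 37*(-1/21) - 379/445 = -37/21 - 379/445 = -24424/9345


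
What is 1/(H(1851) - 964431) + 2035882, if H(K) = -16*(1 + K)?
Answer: 2023794968565/994063 ≈ 2.0359e+6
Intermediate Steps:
H(K) = -16 - 16*K
1/(H(1851) - 964431) + 2035882 = 1/((-16 - 16*1851) - 964431) + 2035882 = 1/((-16 - 29616) - 964431) + 2035882 = 1/(-29632 - 964431) + 2035882 = 1/(-994063) + 2035882 = -1/994063 + 2035882 = 2023794968565/994063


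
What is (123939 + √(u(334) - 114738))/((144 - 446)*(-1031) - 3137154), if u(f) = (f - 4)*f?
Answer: -123939/2825792 - 3*I*√502/2825792 ≈ -0.04386 - 2.3787e-5*I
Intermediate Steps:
u(f) = f*(-4 + f) (u(f) = (-4 + f)*f = f*(-4 + f))
(123939 + √(u(334) - 114738))/((144 - 446)*(-1031) - 3137154) = (123939 + √(334*(-4 + 334) - 114738))/((144 - 446)*(-1031) - 3137154) = (123939 + √(334*330 - 114738))/(-302*(-1031) - 3137154) = (123939 + √(110220 - 114738))/(311362 - 3137154) = (123939 + √(-4518))/(-2825792) = (123939 + 3*I*√502)*(-1/2825792) = -123939/2825792 - 3*I*√502/2825792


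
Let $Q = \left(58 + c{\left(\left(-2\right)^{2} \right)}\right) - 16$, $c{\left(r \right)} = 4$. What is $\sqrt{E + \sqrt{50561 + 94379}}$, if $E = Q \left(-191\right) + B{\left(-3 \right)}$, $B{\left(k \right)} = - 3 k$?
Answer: $\sqrt{-8777 + 2 \sqrt{36235}} \approx 91.631 i$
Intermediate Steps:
$Q = 46$ ($Q = \left(58 + 4\right) - 16 = 62 - 16 = 46$)
$E = -8777$ ($E = 46 \left(-191\right) - -9 = -8786 + 9 = -8777$)
$\sqrt{E + \sqrt{50561 + 94379}} = \sqrt{-8777 + \sqrt{50561 + 94379}} = \sqrt{-8777 + \sqrt{144940}} = \sqrt{-8777 + 2 \sqrt{36235}}$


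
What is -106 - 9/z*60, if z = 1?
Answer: -646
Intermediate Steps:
-106 - 9/z*60 = -106 - 9/1*60 = -106 - 9*1*60 = -106 - 9*60 = -106 - 540 = -646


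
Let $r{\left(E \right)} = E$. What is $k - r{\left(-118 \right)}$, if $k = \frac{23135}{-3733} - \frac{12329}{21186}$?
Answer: $\frac{8796143617}{79087338} \approx 111.22$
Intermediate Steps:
$k = - \frac{536162267}{79087338}$ ($k = 23135 \left(- \frac{1}{3733}\right) - \frac{12329}{21186} = - \frac{23135}{3733} - \frac{12329}{21186} = - \frac{536162267}{79087338} \approx -6.7794$)
$k - r{\left(-118 \right)} = - \frac{536162267}{79087338} - -118 = - \frac{536162267}{79087338} + 118 = \frac{8796143617}{79087338}$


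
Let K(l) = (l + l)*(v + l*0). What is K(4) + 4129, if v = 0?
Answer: 4129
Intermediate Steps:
K(l) = 0 (K(l) = (l + l)*(0 + l*0) = (2*l)*(0 + 0) = (2*l)*0 = 0)
K(4) + 4129 = 0 + 4129 = 4129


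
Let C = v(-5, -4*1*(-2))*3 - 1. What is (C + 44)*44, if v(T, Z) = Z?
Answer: 2948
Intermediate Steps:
C = 23 (C = (-4*1*(-2))*3 - 1 = -4*(-2)*3 - 1 = 8*3 - 1 = 24 - 1 = 23)
(C + 44)*44 = (23 + 44)*44 = 67*44 = 2948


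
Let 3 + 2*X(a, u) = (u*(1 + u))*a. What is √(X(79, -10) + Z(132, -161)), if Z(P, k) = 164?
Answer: √14870/2 ≈ 60.971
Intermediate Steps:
X(a, u) = -3/2 + a*u*(1 + u)/2 (X(a, u) = -3/2 + ((u*(1 + u))*a)/2 = -3/2 + (a*u*(1 + u))/2 = -3/2 + a*u*(1 + u)/2)
√(X(79, -10) + Z(132, -161)) = √((-3/2 + (½)*79*(-10) + (½)*79*(-10)²) + 164) = √((-3/2 - 395 + (½)*79*100) + 164) = √((-3/2 - 395 + 3950) + 164) = √(7107/2 + 164) = √(7435/2) = √14870/2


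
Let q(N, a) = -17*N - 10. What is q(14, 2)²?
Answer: 61504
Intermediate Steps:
q(N, a) = -10 - 17*N
q(14, 2)² = (-10 - 17*14)² = (-10 - 238)² = (-248)² = 61504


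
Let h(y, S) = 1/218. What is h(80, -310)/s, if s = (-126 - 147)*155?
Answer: -1/9224670 ≈ -1.0840e-7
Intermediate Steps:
h(y, S) = 1/218
s = -42315 (s = -273*155 = -42315)
h(80, -310)/s = (1/218)/(-42315) = (1/218)*(-1/42315) = -1/9224670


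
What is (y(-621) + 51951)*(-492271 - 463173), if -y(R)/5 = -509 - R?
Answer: -49101222604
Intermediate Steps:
y(R) = 2545 + 5*R (y(R) = -5*(-509 - R) = 2545 + 5*R)
(y(-621) + 51951)*(-492271 - 463173) = ((2545 + 5*(-621)) + 51951)*(-492271 - 463173) = ((2545 - 3105) + 51951)*(-955444) = (-560 + 51951)*(-955444) = 51391*(-955444) = -49101222604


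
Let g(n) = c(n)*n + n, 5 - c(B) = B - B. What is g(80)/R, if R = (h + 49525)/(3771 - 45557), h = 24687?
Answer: -5014320/18553 ≈ -270.27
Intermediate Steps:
c(B) = 5 (c(B) = 5 - (B - B) = 5 - 1*0 = 5 + 0 = 5)
R = -37106/20893 (R = (24687 + 49525)/(3771 - 45557) = 74212/(-41786) = 74212*(-1/41786) = -37106/20893 ≈ -1.7760)
g(n) = 6*n (g(n) = 5*n + n = 6*n)
g(80)/R = (6*80)/(-37106/20893) = 480*(-20893/37106) = -5014320/18553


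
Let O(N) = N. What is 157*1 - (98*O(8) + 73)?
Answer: -700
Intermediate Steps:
157*1 - (98*O(8) + 73) = 157*1 - (98*8 + 73) = 157 - (784 + 73) = 157 - 1*857 = 157 - 857 = -700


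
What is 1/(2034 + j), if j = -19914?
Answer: -1/17880 ≈ -5.5928e-5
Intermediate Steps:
1/(2034 + j) = 1/(2034 - 19914) = 1/(-17880) = -1/17880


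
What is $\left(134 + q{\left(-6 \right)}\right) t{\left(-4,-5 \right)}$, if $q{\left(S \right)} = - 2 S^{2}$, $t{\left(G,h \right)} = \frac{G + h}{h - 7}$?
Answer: $\frac{93}{2} \approx 46.5$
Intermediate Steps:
$t{\left(G,h \right)} = \frac{G + h}{-7 + h}$
$\left(134 + q{\left(-6 \right)}\right) t{\left(-4,-5 \right)} = \left(134 - 2 \left(-6\right)^{2}\right) \frac{-4 - 5}{-7 - 5} = \left(134 - 72\right) \frac{1}{-12} \left(-9\right) = \left(134 - 72\right) \left(\left(- \frac{1}{12}\right) \left(-9\right)\right) = 62 \cdot \frac{3}{4} = \frac{93}{2}$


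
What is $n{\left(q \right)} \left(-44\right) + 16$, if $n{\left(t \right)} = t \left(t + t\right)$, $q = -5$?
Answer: $-2184$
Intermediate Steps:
$n{\left(t \right)} = 2 t^{2}$ ($n{\left(t \right)} = t 2 t = 2 t^{2}$)
$n{\left(q \right)} \left(-44\right) + 16 = 2 \left(-5\right)^{2} \left(-44\right) + 16 = 2 \cdot 25 \left(-44\right) + 16 = 50 \left(-44\right) + 16 = -2200 + 16 = -2184$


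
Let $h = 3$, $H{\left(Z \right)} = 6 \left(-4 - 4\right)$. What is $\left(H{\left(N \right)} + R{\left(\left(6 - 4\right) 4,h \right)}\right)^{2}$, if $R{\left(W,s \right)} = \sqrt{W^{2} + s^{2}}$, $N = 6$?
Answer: $\left(48 - \sqrt{73}\right)^{2} \approx 1556.8$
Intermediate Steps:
$H{\left(Z \right)} = -48$ ($H{\left(Z \right)} = 6 \left(-8\right) = -48$)
$\left(H{\left(N \right)} + R{\left(\left(6 - 4\right) 4,h \right)}\right)^{2} = \left(-48 + \sqrt{\left(\left(6 - 4\right) 4\right)^{2} + 3^{2}}\right)^{2} = \left(-48 + \sqrt{\left(2 \cdot 4\right)^{2} + 9}\right)^{2} = \left(-48 + \sqrt{8^{2} + 9}\right)^{2} = \left(-48 + \sqrt{64 + 9}\right)^{2} = \left(-48 + \sqrt{73}\right)^{2}$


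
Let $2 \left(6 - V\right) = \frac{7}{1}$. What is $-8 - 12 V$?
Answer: $-38$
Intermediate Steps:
$V = \frac{5}{2}$ ($V = 6 - \frac{7 \cdot 1^{-1}}{2} = 6 - \frac{7 \cdot 1}{2} = 6 - \frac{7}{2} = \frac{5}{2} \approx 2.5$)
$-8 - 12 V = -8 - 30 = -38$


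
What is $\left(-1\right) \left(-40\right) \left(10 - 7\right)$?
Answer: $120$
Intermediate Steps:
$\left(-1\right) \left(-40\right) \left(10 - 7\right) = 40 \cdot 3 = 120$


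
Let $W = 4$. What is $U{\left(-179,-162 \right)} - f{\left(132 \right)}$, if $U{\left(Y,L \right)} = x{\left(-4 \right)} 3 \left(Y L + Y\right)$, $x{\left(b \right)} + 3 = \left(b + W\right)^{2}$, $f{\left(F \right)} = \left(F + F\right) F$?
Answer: $-294219$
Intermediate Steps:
$f{\left(F \right)} = 2 F^{2}$ ($f{\left(F \right)} = 2 F F = 2 F^{2}$)
$x{\left(b \right)} = -3 + \left(4 + b\right)^{2}$ ($x{\left(b \right)} = -3 + \left(b + 4\right)^{2} = -3 + \left(4 + b\right)^{2}$)
$U{\left(Y,L \right)} = - 9 Y - 9 L Y$ ($U{\left(Y,L \right)} = \left(-3 + \left(4 - 4\right)^{2}\right) 3 \left(Y L + Y\right) = \left(-3 + 0^{2}\right) 3 \left(L Y + Y\right) = \left(-3 + 0\right) 3 \left(Y + L Y\right) = \left(-3\right) 3 \left(Y + L Y\right) = - 9 \left(Y + L Y\right) = - 9 Y - 9 L Y$)
$U{\left(-179,-162 \right)} - f{\left(132 \right)} = \left(-9\right) \left(-179\right) \left(1 - 162\right) - 2 \cdot 132^{2} = \left(-9\right) \left(-179\right) \left(-161\right) - 2 \cdot 17424 = -259371 - 34848 = -294219$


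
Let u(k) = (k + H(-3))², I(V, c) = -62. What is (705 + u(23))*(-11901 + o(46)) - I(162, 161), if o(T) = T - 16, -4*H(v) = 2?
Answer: -57514747/4 ≈ -1.4379e+7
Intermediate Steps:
H(v) = -½ (H(v) = -¼*2 = -½)
o(T) = -16 + T
u(k) = (-½ + k)² (u(k) = (k - ½)² = (-½ + k)²)
(705 + u(23))*(-11901 + o(46)) - I(162, 161) = (705 + (-1 + 2*23)²/4)*(-11901 + (-16 + 46)) - 1*(-62) = (705 + (-1 + 46)²/4)*(-11901 + 30) + 62 = (705 + (¼)*45²)*(-11871) + 62 = (705 + (¼)*2025)*(-11871) + 62 = (705 + 2025/4)*(-11871) + 62 = (4845/4)*(-11871) + 62 = -57514995/4 + 62 = -57514747/4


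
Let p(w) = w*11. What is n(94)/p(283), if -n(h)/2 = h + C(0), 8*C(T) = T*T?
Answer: -188/3113 ≈ -0.060392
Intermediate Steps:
C(T) = T²/8 (C(T) = (T*T)/8 = T²/8)
p(w) = 11*w
n(h) = -2*h (n(h) = -2*(h + (⅛)*0²) = -2*(h + (⅛)*0) = -2*(h + 0) = -2*h)
n(94)/p(283) = (-2*94)/((11*283)) = -188/3113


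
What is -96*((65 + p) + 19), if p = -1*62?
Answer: -2112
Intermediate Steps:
p = -62
-96*((65 + p) + 19) = -96*((65 - 62) + 19) = -96*(3 + 19) = -96*22 = -2112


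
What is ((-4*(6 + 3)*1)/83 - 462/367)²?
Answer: 2658227364/927872521 ≈ 2.8649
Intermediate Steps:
((-4*(6 + 3)*1)/83 - 462/367)² = ((-4*9*1)*(1/83) - 462*1/367)² = (-36*1*(1/83) - 462/367)² = (-36*1/83 - 462/367)² = (-36/83 - 462/367)² = (-51558/30461)² = 2658227364/927872521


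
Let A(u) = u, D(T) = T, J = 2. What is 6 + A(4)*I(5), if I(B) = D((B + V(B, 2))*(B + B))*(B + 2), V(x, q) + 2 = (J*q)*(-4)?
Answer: -3634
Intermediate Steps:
V(x, q) = -2 - 8*q (V(x, q) = -2 + (2*q)*(-4) = -2 - 8*q)
I(B) = 2*B*(-18 + B)*(2 + B) (I(B) = ((B + (-2 - 8*2))*(B + B))*(B + 2) = ((B + (-2 - 16))*(2*B))*(2 + B) = ((B - 18)*(2*B))*(2 + B) = ((-18 + B)*(2*B))*(2 + B) = (2*B*(-18 + B))*(2 + B) = 2*B*(-18 + B)*(2 + B))
6 + A(4)*I(5) = 6 + 4*(2*5*(-18 + 5)*(2 + 5)) = 6 + 4*(2*5*(-13)*7) = 6 + 4*(-910) = 6 - 3640 = -3634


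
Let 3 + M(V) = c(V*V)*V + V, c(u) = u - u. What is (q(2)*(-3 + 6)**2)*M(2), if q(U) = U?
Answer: -18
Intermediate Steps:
c(u) = 0
M(V) = -3 + V (M(V) = -3 + (0*V + V) = -3 + (0 + V) = -3 + V)
(q(2)*(-3 + 6)**2)*M(2) = (2*(-3 + 6)**2)*(-3 + 2) = (2*3**2)*(-1) = (2*9)*(-1) = 18*(-1) = -18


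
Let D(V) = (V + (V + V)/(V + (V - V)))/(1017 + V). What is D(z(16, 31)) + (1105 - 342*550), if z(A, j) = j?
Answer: -195970727/1048 ≈ -1.8700e+5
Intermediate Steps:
D(V) = (2 + V)/(1017 + V) (D(V) = (V + (2*V)/(V + 0))/(1017 + V) = (V + (2*V)/V)/(1017 + V) = (V + 2)/(1017 + V) = (2 + V)/(1017 + V))
D(z(16, 31)) + (1105 - 342*550) = (2 + 31)/(1017 + 31) + (1105 - 342*550) = 33/1048 + (1105 - 188100) = (1/1048)*33 - 186995 = 33/1048 - 186995 = -195970727/1048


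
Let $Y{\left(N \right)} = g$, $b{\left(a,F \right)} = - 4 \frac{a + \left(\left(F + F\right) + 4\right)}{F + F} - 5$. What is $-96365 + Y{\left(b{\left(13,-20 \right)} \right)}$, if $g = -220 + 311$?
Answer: $-96274$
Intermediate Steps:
$g = 91$
$b{\left(a,F \right)} = -5 - \frac{2 \left(4 + a + 2 F\right)}{F}$ ($b{\left(a,F \right)} = - 4 \frac{a + \left(2 F + 4\right)}{2 F} - 5 = - 4 \left(a + \left(4 + 2 F\right)\right) \frac{1}{2 F} - 5 = - 4 \left(4 + a + 2 F\right) \frac{1}{2 F} - 5 = - 4 \frac{4 + a + 2 F}{2 F} - 5 = - \frac{2 \left(4 + a + 2 F\right)}{F} - 5 = -5 - \frac{2 \left(4 + a + 2 F\right)}{F}$)
$Y{\left(N \right)} = 91$
$-96365 + Y{\left(b{\left(13,-20 \right)} \right)} = -96365 + 91 = -96274$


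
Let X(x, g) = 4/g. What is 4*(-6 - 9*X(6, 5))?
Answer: -264/5 ≈ -52.800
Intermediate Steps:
4*(-6 - 9*X(6, 5)) = 4*(-6 - 36/5) = 4*(-66/5) = -264/5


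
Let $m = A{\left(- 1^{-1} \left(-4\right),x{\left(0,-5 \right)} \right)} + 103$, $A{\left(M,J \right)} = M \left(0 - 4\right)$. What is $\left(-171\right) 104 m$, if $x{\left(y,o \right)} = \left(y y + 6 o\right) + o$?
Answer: $-1547208$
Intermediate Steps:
$x{\left(y,o \right)} = y^{2} + 7 o$ ($x{\left(y,o \right)} = \left(y^{2} + 6 o\right) + o = y^{2} + 7 o$)
$A{\left(M,J \right)} = - 4 M$ ($A{\left(M,J \right)} = M \left(-4\right) = - 4 M$)
$m = 87$ ($m = - 4 - 1^{-1} \left(-4\right) + 103 = - 4 \left(-1\right) 1 \left(-4\right) + 103 = - 4 \left(\left(-1\right) \left(-4\right)\right) + 103 = \left(-4\right) 4 + 103 = -16 + 103 = 87$)
$\left(-171\right) 104 m = \left(-171\right) 104 \cdot 87 = \left(-17784\right) 87 = -1547208$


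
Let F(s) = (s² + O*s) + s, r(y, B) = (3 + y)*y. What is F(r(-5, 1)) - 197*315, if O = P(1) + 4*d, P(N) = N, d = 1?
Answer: -61895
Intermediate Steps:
r(y, B) = y*(3 + y)
O = 5 (O = 1 + 4*1 = 1 + 4 = 5)
F(s) = s² + 6*s (F(s) = (s² + 5*s) + s = s² + 6*s)
F(r(-5, 1)) - 197*315 = (-5*(3 - 5))*(6 - 5*(3 - 5)) - 197*315 = (-5*(-2))*(6 - 5*(-2)) - 62055 = 10*(6 + 10) - 62055 = 10*16 - 62055 = 160 - 62055 = -61895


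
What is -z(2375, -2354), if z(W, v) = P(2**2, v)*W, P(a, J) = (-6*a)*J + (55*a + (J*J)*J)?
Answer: 30979977726500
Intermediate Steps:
P(a, J) = J**3 + 55*a - 6*J*a (P(a, J) = -6*J*a + (55*a + J**2*J) = -6*J*a + (55*a + J**3) = -6*J*a + (J**3 + 55*a) = J**3 + 55*a - 6*J*a)
z(W, v) = W*(220 + v**3 - 24*v) (z(W, v) = (v**3 + 55*2**2 - 6*v*2**2)*W = (v**3 + 55*4 - 6*v*4)*W = (v**3 + 220 - 24*v)*W = (220 + v**3 - 24*v)*W = W*(220 + v**3 - 24*v))
-z(2375, -2354) = -2375*(220 + (-2354)**3 - 24*(-2354)) = -2375*(220 - 13044257864 + 56496) = -2375*(-13044201148) = -1*(-30979977726500) = 30979977726500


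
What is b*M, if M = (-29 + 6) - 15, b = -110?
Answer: 4180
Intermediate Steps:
M = -38 (M = -23 - 15 = -38)
b*M = -110*(-38) = 4180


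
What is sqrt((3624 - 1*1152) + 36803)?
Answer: 5*sqrt(1571) ≈ 198.18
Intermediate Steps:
sqrt((3624 - 1*1152) + 36803) = sqrt((3624 - 1152) + 36803) = sqrt(2472 + 36803) = sqrt(39275) = 5*sqrt(1571)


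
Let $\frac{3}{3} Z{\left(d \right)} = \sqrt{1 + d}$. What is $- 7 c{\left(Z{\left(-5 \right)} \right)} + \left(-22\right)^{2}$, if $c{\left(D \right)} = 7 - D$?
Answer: $435 + 14 i \approx 435.0 + 14.0 i$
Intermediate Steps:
$Z{\left(d \right)} = \sqrt{1 + d}$
$- 7 c{\left(Z{\left(-5 \right)} \right)} + \left(-22\right)^{2} = - 7 \left(7 - \sqrt{1 - 5}\right) + \left(-22\right)^{2} = - 7 \left(7 - \sqrt{-4}\right) + 484 = - 7 \left(7 - 2 i\right) + 484 = \left(-49 + 14 i\right) + 484 = 435 + 14 i$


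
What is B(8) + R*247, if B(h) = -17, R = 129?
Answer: 31846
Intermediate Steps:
B(8) + R*247 = -17 + 129*247 = -17 + 31863 = 31846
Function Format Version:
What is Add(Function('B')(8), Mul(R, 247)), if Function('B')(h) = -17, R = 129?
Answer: 31846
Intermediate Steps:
Add(Function('B')(8), Mul(R, 247)) = Add(-17, Mul(129, 247)) = Add(-17, 31863) = 31846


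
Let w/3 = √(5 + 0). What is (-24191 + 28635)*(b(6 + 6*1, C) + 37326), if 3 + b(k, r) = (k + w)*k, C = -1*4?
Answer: 166503348 + 159984*√5 ≈ 1.6686e+8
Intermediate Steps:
C = -4
w = 3*√5 (w = 3*√(5 + 0) = 3*√5 ≈ 6.7082)
b(k, r) = -3 + k*(k + 3*√5) (b(k, r) = -3 + (k + 3*√5)*k = -3 + k*(k + 3*√5))
(-24191 + 28635)*(b(6 + 6*1, C) + 37326) = (-24191 + 28635)*((-3 + (6 + 6*1)² + 3*(6 + 6*1)*√5) + 37326) = 4444*((-3 + (6 + 6)² + 3*(6 + 6)*√5) + 37326) = 4444*((-3 + 12² + 3*12*√5) + 37326) = 4444*((-3 + 144 + 36*√5) + 37326) = 4444*((141 + 36*√5) + 37326) = 4444*(37467 + 36*√5) = 166503348 + 159984*√5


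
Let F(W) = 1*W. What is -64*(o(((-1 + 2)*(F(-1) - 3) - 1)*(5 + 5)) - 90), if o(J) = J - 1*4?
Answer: 9216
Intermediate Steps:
F(W) = W
o(J) = -4 + J (o(J) = J - 4 = -4 + J)
-64*(o(((-1 + 2)*(F(-1) - 3) - 1)*(5 + 5)) - 90) = -64*((-4 + ((-1 + 2)*(-1 - 3) - 1)*(5 + 5)) - 90) = -64*((-4 + (1*(-4) - 1)*10) - 90) = -64*((-4 + (-4 - 1)*10) - 90) = -64*((-4 - 5*10) - 90) = -64*((-4 - 50) - 90) = -64*(-54 - 90) = -64*(-144) = 9216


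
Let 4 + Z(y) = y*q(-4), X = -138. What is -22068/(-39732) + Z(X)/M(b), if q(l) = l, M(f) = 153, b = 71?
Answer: 2095795/506583 ≈ 4.1371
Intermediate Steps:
Z(y) = -4 - 4*y (Z(y) = -4 + y*(-4) = -4 - 4*y)
-22068/(-39732) + Z(X)/M(b) = -22068/(-39732) + (-4 - 4*(-138))/153 = -22068*(-1/39732) + (-4 + 552)*(1/153) = 1839/3311 + 548*(1/153) = 1839/3311 + 548/153 = 2095795/506583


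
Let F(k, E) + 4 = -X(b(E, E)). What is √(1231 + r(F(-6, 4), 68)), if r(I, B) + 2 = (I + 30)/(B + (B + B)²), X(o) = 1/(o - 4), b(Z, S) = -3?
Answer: 5*√470601157/3094 ≈ 35.057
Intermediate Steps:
X(o) = 1/(-4 + o)
F(k, E) = -27/7 (F(k, E) = -4 - 1/(-4 - 3) = -4 - 1/(-7) = -4 - 1*(-⅐) = -4 + ⅐ = -27/7)
r(I, B) = -2 + (30 + I)/(B + 4*B²) (r(I, B) = -2 + (I + 30)/(B + (B + B)²) = -2 + (30 + I)/(B + (2*B)²) = -2 + (30 + I)/(B + 4*B²))
√(1231 + r(F(-6, 4), 68)) = √(1231 + (30 - 27/7 - 8*68² - 2*68)/(68*(1 + 4*68))) = √(1231 + (30 - 27/7 - 8*4624 - 136)/(68*(1 + 272))) = √(1231 + (1/68)*(30 - 27/7 - 36992 - 136)/273) = √(1231 + (1/68)*(1/273)*(-259713/7)) = √(1231 - 86571/43316) = √(53235425/43316) = 5*√470601157/3094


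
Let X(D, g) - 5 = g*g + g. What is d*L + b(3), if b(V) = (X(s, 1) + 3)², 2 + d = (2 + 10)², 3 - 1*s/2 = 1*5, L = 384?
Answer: 54628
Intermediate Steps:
s = -4 (s = 6 - 2*5 = 6 - 10 = -4)
X(D, g) = 5 + g + g² (X(D, g) = 5 + (g*g + g) = 5 + (g² + g) = 5 + (g + g²) = 5 + g + g²)
d = 142 (d = -2 + (2 + 10)² = -2 + 12² = -2 + 144 = 142)
b(V) = 100 (b(V) = ((5 + 1 + 1²) + 3)² = ((5 + 1 + 1) + 3)² = (7 + 3)² = 10² = 100)
d*L + b(3) = 142*384 + 100 = 54528 + 100 = 54628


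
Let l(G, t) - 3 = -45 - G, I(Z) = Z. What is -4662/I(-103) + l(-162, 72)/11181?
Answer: 17379394/383881 ≈ 45.273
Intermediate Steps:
l(G, t) = -42 - G (l(G, t) = 3 + (-45 - G) = -42 - G)
-4662/I(-103) + l(-162, 72)/11181 = -4662/(-103) + (-42 - 1*(-162))/11181 = -4662*(-1/103) + (-42 + 162)*(1/11181) = 4662/103 + 120*(1/11181) = 4662/103 + 40/3727 = 17379394/383881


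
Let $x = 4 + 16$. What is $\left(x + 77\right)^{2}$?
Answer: $9409$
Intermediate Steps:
$x = 20$
$\left(x + 77\right)^{2} = \left(20 + 77\right)^{2} = 97^{2} = 9409$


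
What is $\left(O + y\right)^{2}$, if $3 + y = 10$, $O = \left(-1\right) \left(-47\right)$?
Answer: $2916$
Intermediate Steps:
$O = 47$
$y = 7$ ($y = -3 + 10 = 7$)
$\left(O + y\right)^{2} = \left(47 + 7\right)^{2} = 54^{2} = 2916$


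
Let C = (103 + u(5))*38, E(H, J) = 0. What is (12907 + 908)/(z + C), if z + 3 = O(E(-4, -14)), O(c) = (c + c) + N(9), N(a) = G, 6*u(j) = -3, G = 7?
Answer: 13815/3899 ≈ 3.5432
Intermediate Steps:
u(j) = -1/2 (u(j) = (1/6)*(-3) = -1/2)
N(a) = 7
O(c) = 7 + 2*c (O(c) = (c + c) + 7 = 2*c + 7 = 7 + 2*c)
C = 3895 (C = (103 - 1/2)*38 = (205/2)*38 = 3895)
z = 4 (z = -3 + (7 + 2*0) = -3 + (7 + 0) = -3 + 7 = 4)
(12907 + 908)/(z + C) = (12907 + 908)/(4 + 3895) = 13815/3899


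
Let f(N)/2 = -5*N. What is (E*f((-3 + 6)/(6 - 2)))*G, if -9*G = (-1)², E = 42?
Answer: 35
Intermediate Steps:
f(N) = -10*N (f(N) = 2*(-5*N) = -10*N)
G = -⅑ (G = -⅑*(-1)² = -⅑*1 = -⅑ ≈ -0.11111)
(E*f((-3 + 6)/(6 - 2)))*G = (42*(-10*(-3 + 6)/(6 - 2)))*(-⅑) = (42*(-30/4))*(-⅑) = (42*(-10*¾))*(-⅑) = (42*(-15/2))*(-⅑) = -315*(-⅑) = 35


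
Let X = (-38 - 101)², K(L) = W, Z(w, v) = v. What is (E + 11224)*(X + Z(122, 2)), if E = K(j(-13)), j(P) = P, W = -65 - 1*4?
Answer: 215548065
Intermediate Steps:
W = -69 (W = -65 - 4 = -69)
K(L) = -69
X = 19321 (X = (-139)² = 19321)
E = -69
(E + 11224)*(X + Z(122, 2)) = (-69 + 11224)*(19321 + 2) = 11155*19323 = 215548065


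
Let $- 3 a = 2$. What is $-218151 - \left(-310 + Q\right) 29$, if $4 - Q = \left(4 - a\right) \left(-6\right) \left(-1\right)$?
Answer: $-208465$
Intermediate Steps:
$a = - \frac{2}{3}$ ($a = \left(- \frac{1}{3}\right) 2 = - \frac{2}{3} \approx -0.66667$)
$Q = -24$ ($Q = 4 - \left(4 - - \frac{2}{3}\right) \left(-6\right) \left(-1\right) = 4 - \left(4 + \frac{2}{3}\right) \left(-6\right) \left(-1\right) = 4 - \frac{14}{3} \left(-6\right) \left(-1\right) = 4 - \left(-28\right) \left(-1\right) = 4 - 28 = -24$)
$-218151 - \left(-310 + Q\right) 29 = -218151 - \left(-310 - 24\right) 29 = -218151 - \left(-334\right) 29 = -218151 - -9686 = -218151 + 9686 = -208465$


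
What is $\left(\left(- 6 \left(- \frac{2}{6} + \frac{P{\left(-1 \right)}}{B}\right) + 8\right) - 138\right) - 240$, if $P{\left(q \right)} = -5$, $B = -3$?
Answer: $-378$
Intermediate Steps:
$\left(\left(- 6 \left(- \frac{2}{6} + \frac{P{\left(-1 \right)}}{B}\right) + 8\right) - 138\right) - 240 = \left(\left(- 6 \left(- \frac{2}{6} - \frac{5}{-3}\right) + 8\right) - 138\right) - 240 = \left(\left(- 6 \left(\left(-2\right) \frac{1}{6} - - \frac{5}{3}\right) + 8\right) - 138\right) - 240 = \left(\left(- 6 \left(- \frac{1}{3} + \frac{5}{3}\right) + 8\right) - 138\right) - 240 = \left(\left(\left(-6\right) \frac{4}{3} + 8\right) - 138\right) - 240 = \left(\left(-8 + 8\right) - 138\right) - 240 = \left(0 - 138\right) - 240 = -138 - 240 = -378$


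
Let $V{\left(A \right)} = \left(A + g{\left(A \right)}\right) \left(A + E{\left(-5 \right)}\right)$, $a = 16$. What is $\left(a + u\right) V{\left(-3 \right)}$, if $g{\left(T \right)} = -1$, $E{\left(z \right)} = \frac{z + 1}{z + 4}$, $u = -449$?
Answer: $1732$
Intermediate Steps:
$E{\left(z \right)} = \frac{1 + z}{4 + z}$
$V{\left(A \right)} = \left(-1 + A\right) \left(4 + A\right)$ ($V{\left(A \right)} = \left(A - 1\right) \left(A + \frac{1 - 5}{4 - 5}\right) = \left(-1 + A\right) \left(A + \frac{1}{-1} \left(-4\right)\right) = \left(-1 + A\right) \left(A - -4\right) = \left(-1 + A\right) \left(A + 4\right) = \left(-1 + A\right) \left(4 + A\right)$)
$\left(a + u\right) V{\left(-3 \right)} = \left(16 - 449\right) \left(-4 + \left(-3\right)^{2} + 3 \left(-3\right)\right) = - 433 \left(-4 + 9 - 9\right) = \left(-433\right) \left(-4\right) = 1732$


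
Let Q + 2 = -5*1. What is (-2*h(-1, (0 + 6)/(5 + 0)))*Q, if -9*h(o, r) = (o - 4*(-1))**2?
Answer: -14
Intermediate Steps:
h(o, r) = -(4 + o)**2/9 (h(o, r) = -(o - 4*(-1))**2/9 = -(o + 4)**2/9 = -(4 + o)**2/9)
Q = -7 (Q = -2 - 5*1 = -2 - 5 = -7)
(-2*h(-1, (0 + 6)/(5 + 0)))*Q = -(-2)*(4 - 1)**2/9*(-7) = -(-2)*3**2/9*(-7) = -(-2)*9/9*(-7) = -2*(-1)*(-7) = 2*(-7) = -14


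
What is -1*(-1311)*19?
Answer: 24909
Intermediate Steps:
-1*(-1311)*19 = 1311*19 = 24909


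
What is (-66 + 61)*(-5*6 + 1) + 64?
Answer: 209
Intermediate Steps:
(-66 + 61)*(-5*6 + 1) + 64 = -5*(-30 + 1) + 64 = -5*(-29) + 64 = 145 + 64 = 209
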